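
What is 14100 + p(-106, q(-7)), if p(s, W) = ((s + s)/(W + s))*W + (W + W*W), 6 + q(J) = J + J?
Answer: 910120/63 ≈ 14446.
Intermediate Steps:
q(J) = -6 + 2*J (q(J) = -6 + (J + J) = -6 + 2*J)
p(s, W) = W + W² + 2*W*s/(W + s) (p(s, W) = ((2*s)/(W + s))*W + (W + W²) = (2*s/(W + s))*W + (W + W²) = 2*W*s/(W + s) + (W + W²) = W + W² + 2*W*s/(W + s))
14100 + p(-106, q(-7)) = 14100 + (-6 + 2*(-7))*((-6 + 2*(-7)) + (-6 + 2*(-7))² + 3*(-106) + (-6 + 2*(-7))*(-106))/((-6 + 2*(-7)) - 106) = 14100 + (-6 - 14)*((-6 - 14) + (-6 - 14)² - 318 + (-6 - 14)*(-106))/((-6 - 14) - 106) = 14100 - 20*(-20 + (-20)² - 318 - 20*(-106))/(-20 - 106) = 14100 - 20*(-20 + 400 - 318 + 2120)/(-126) = 14100 - 20*(-1/126)*2182 = 14100 + 21820/63 = 910120/63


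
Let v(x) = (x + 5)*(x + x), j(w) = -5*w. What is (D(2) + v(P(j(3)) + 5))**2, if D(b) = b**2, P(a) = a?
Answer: 10816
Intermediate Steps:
v(x) = 2*x*(5 + x) (v(x) = (5 + x)*(2*x) = 2*x*(5 + x))
(D(2) + v(P(j(3)) + 5))**2 = (2**2 + 2*(-5*3 + 5)*(5 + (-5*3 + 5)))**2 = (4 + 2*(-15 + 5)*(5 + (-15 + 5)))**2 = (4 + 2*(-10)*(5 - 10))**2 = (4 + 2*(-10)*(-5))**2 = (4 + 100)**2 = 104**2 = 10816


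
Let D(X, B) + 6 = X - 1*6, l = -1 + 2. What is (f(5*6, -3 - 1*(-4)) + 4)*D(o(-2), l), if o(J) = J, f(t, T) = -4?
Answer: 0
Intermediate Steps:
l = 1
D(X, B) = -12 + X (D(X, B) = -6 + (X - 1*6) = -6 + (X - 6) = -6 + (-6 + X) = -12 + X)
(f(5*6, -3 - 1*(-4)) + 4)*D(o(-2), l) = (-4 + 4)*(-12 - 2) = 0*(-14) = 0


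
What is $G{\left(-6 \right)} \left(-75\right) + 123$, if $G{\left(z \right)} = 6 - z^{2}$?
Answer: $2373$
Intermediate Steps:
$G{\left(-6 \right)} \left(-75\right) + 123 = \left(6 - \left(-6\right)^{2}\right) \left(-75\right) + 123 = \left(6 - 36\right) \left(-75\right) + 123 = \left(-30\right) \left(-75\right) + 123 = 2250 + 123 = 2373$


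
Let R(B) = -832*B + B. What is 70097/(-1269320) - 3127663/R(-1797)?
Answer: -4074681539939/1895484441240 ≈ -2.1497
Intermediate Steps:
R(B) = -831*B
70097/(-1269320) - 3127663/R(-1797) = 70097/(-1269320) - 3127663/((-831*(-1797))) = 70097*(-1/1269320) - 3127663/1493307 = -70097/1269320 - 3127663*1/1493307 = -70097/1269320 - 3127663/1493307 = -4074681539939/1895484441240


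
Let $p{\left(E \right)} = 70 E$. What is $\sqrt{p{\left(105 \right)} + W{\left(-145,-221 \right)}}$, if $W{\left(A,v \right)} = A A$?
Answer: $5 \sqrt{1135} \approx 168.45$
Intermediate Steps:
$W{\left(A,v \right)} = A^{2}$
$\sqrt{p{\left(105 \right)} + W{\left(-145,-221 \right)}} = \sqrt{70 \cdot 105 + \left(-145\right)^{2}} = \sqrt{7350 + 21025} = \sqrt{28375} = 5 \sqrt{1135}$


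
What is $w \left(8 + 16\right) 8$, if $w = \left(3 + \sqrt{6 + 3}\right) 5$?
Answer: $5760$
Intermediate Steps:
$w = 30$ ($w = \left(3 + \sqrt{9}\right) 5 = \left(3 + 3\right) 5 = 6 \cdot 5 = 30$)
$w \left(8 + 16\right) 8 = 30 \left(8 + 16\right) 8 = 30 \cdot 24 \cdot 8 = 720 \cdot 8 = 5760$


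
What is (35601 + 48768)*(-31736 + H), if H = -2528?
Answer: -2890819416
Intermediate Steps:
(35601 + 48768)*(-31736 + H) = (35601 + 48768)*(-31736 - 2528) = 84369*(-34264) = -2890819416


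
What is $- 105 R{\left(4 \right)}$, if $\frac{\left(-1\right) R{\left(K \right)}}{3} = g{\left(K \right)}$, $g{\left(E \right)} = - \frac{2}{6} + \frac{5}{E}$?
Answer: $\frac{1155}{4} \approx 288.75$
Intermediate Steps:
$g{\left(E \right)} = - \frac{1}{3} + \frac{5}{E}$ ($g{\left(E \right)} = \left(-2\right) \frac{1}{6} + \frac{5}{E} = - \frac{1}{3} + \frac{5}{E}$)
$R{\left(K \right)} = - \frac{15 - K}{K}$ ($R{\left(K \right)} = - 3 \frac{15 - K}{3 K} = - \frac{15 - K}{K}$)
$- 105 R{\left(4 \right)} = - 105 \frac{-15 + 4}{4} = - 105 \cdot \frac{1}{4} \left(-11\right) = \left(-105\right) \left(- \frac{11}{4}\right) = \frac{1155}{4}$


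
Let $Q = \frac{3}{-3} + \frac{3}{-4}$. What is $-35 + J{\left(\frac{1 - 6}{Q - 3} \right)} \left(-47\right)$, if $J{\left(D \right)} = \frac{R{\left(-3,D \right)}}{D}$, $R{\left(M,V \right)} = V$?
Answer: $-82$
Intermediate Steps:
$Q = - \frac{7}{4}$ ($Q = 3 \left(- \frac{1}{3}\right) + 3 \left(- \frac{1}{4}\right) = -1 - \frac{3}{4} = - \frac{7}{4} \approx -1.75$)
$J{\left(D \right)} = 1$ ($J{\left(D \right)} = \frac{D}{D} = 1$)
$-35 + J{\left(\frac{1 - 6}{Q - 3} \right)} \left(-47\right) = -35 + 1 \left(-47\right) = -35 - 47 = -82$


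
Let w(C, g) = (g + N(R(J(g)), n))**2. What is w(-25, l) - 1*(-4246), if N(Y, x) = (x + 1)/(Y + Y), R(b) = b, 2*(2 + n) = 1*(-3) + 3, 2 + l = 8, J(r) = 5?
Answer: 428081/100 ≈ 4280.8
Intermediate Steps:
l = 6 (l = -2 + 8 = 6)
n = -2 (n = -2 + (1*(-3) + 3)/2 = -2 + (-3 + 3)/2 = -2 + (1/2)*0 = -2 + 0 = -2)
N(Y, x) = (1 + x)/(2*Y) (N(Y, x) = (1 + x)/((2*Y)) = (1 + x)*(1/(2*Y)) = (1 + x)/(2*Y))
w(C, g) = (-1/10 + g)**2 (w(C, g) = (g + (1/2)*(1 - 2)/5)**2 = (g + (1/2)*(1/5)*(-1))**2 = (g - 1/10)**2 = (-1/10 + g)**2)
w(-25, l) - 1*(-4246) = (-1 + 10*6)**2/100 - 1*(-4246) = (-1 + 60)**2/100 + 4246 = (1/100)*59**2 + 4246 = (1/100)*3481 + 4246 = 3481/100 + 4246 = 428081/100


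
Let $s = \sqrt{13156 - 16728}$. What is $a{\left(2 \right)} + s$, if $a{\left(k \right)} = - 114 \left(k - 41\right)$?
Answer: $4446 + 2 i \sqrt{893} \approx 4446.0 + 59.766 i$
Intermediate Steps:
$a{\left(k \right)} = 4674 - 114 k$ ($a{\left(k \right)} = - 114 \left(-41 + k\right) = 4674 - 114 k$)
$s = 2 i \sqrt{893}$ ($s = \sqrt{-3572} = 2 i \sqrt{893} \approx 59.766 i$)
$a{\left(2 \right)} + s = \left(4674 - 228\right) + 2 i \sqrt{893} = 4446 + 2 i \sqrt{893}$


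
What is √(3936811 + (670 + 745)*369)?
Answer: √4458946 ≈ 2111.6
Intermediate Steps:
√(3936811 + (670 + 745)*369) = √(3936811 + 1415*369) = √(3936811 + 522135) = √4458946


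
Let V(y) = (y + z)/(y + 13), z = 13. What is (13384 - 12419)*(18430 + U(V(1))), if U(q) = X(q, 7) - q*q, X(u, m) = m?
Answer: 17790740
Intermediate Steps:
V(y) = 1 (V(y) = (y + 13)/(y + 13) = (13 + y)/(13 + y) = 1)
U(q) = 7 - q² (U(q) = 7 - q*q = 7 - q²)
(13384 - 12419)*(18430 + U(V(1))) = (13384 - 12419)*(18430 + (7 - 1*1²)) = 965*(18430 + (7 - 1*1)) = 965*(18430 + (7 - 1)) = 965*(18430 + 6) = 965*18436 = 17790740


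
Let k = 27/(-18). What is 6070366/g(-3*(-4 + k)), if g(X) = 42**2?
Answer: 3035183/882 ≈ 3441.3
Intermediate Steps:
k = -3/2 (k = 27*(-1/18) = -3/2 ≈ -1.5000)
g(X) = 1764
6070366/g(-3*(-4 + k)) = 6070366/1764 = 6070366*(1/1764) = 3035183/882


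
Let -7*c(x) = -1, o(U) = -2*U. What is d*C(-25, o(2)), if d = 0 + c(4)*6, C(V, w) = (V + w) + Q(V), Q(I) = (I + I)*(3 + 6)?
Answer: -2874/7 ≈ -410.57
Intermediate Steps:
Q(I) = 18*I (Q(I) = (2*I)*9 = 18*I)
c(x) = 1/7 (c(x) = -1/7*(-1) = 1/7)
C(V, w) = w + 19*V (C(V, w) = (V + w) + 18*V = w + 19*V)
d = 6/7 (d = 0 + (1/7)*6 = 0 + 6/7 = 6/7 ≈ 0.85714)
d*C(-25, o(2)) = 6*(-2*2 + 19*(-25))/7 = 6*(-4 - 475)/7 = (6/7)*(-479) = -2874/7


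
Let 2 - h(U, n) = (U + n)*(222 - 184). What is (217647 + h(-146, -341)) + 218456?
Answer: 454611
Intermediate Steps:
h(U, n) = 2 - 38*U - 38*n (h(U, n) = 2 - (U + n)*(222 - 184) = 2 - (U + n)*38 = 2 - (38*U + 38*n) = 2 + (-38*U - 38*n) = 2 - 38*U - 38*n)
(217647 + h(-146, -341)) + 218456 = (217647 + (2 - 38*(-146) - 38*(-341))) + 218456 = (217647 + (2 + 5548 + 12958)) + 218456 = (217647 + 18508) + 218456 = 236155 + 218456 = 454611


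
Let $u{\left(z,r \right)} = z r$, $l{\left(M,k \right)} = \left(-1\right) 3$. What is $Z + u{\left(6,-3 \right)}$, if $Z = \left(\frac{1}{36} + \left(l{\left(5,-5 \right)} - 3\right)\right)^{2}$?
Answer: $\frac{22897}{1296} \approx 17.667$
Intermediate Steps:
$l{\left(M,k \right)} = -3$
$u{\left(z,r \right)} = r z$
$Z = \frac{46225}{1296}$ ($Z = \left(\frac{1}{36} - 6\right)^{2} = \left(- \frac{215}{36}\right)^{2} = \frac{46225}{1296} \approx 35.667$)
$Z + u{\left(6,-3 \right)} = \frac{46225}{1296} - 18 = \frac{22897}{1296}$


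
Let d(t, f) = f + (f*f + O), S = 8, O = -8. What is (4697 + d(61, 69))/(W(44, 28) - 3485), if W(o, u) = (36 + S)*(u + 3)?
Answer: -3173/707 ≈ -4.4880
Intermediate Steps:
d(t, f) = -8 + f + f² (d(t, f) = f + (f*f - 8) = f + (f² - 8) = f + (-8 + f²) = -8 + f + f²)
W(o, u) = 132 + 44*u (W(o, u) = (36 + 8)*(u + 3) = 44*(3 + u) = 132 + 44*u)
(4697 + d(61, 69))/(W(44, 28) - 3485) = (4697 + (-8 + 69 + 69²))/((132 + 44*28) - 3485) = (4697 + (-8 + 69 + 4761))/((132 + 1232) - 3485) = (4697 + 4822)/(1364 - 3485) = 9519/(-2121) = 9519*(-1/2121) = -3173/707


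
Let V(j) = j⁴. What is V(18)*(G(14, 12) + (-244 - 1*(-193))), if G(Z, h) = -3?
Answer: -5668704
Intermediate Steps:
V(18)*(G(14, 12) + (-244 - 1*(-193))) = 18⁴*(-3 + (-244 - 1*(-193))) = 104976*(-3 + (-244 + 193)) = 104976*(-3 - 51) = 104976*(-54) = -5668704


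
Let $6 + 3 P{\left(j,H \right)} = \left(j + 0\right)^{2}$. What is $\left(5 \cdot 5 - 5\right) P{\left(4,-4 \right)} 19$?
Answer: $\frac{3800}{3} \approx 1266.7$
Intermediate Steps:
$P{\left(j,H \right)} = -2 + \frac{j^{2}}{3}$ ($P{\left(j,H \right)} = -2 + \frac{\left(j + 0\right)^{2}}{3} = -2 + \frac{j^{2}}{3}$)
$\left(5 \cdot 5 - 5\right) P{\left(4,-4 \right)} 19 = \left(5 \cdot 5 - 5\right) \left(-2 + \frac{4^{2}}{3}\right) 19 = \left(25 - 5\right) \left(-2 + \frac{1}{3} \cdot 16\right) 19 = 20 \left(-2 + \frac{16}{3}\right) 19 = 20 \cdot \frac{10}{3} \cdot 19 = \frac{200}{3} \cdot 19 = \frac{3800}{3}$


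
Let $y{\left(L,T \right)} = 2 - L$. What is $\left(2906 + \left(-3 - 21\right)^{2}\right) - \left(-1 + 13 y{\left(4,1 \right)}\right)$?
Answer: $3509$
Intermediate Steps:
$\left(2906 + \left(-3 - 21\right)^{2}\right) - \left(-1 + 13 y{\left(4,1 \right)}\right) = \left(2906 + \left(-3 - 21\right)^{2}\right) - \left(-1 + 13 \left(2 - 4\right)\right) = \left(2906 + \left(-24\right)^{2}\right) - \left(-1 + 13 \left(2 - 4\right)\right) = \left(2906 + 576\right) + \left(\left(-13\right) \left(-2\right) + 1\right) = 3482 + \left(26 + 1\right) = 3482 + 27 = 3509$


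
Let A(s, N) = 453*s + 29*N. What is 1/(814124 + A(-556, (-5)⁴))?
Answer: 1/580381 ≈ 1.7230e-6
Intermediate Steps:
A(s, N) = 29*N + 453*s
1/(814124 + A(-556, (-5)⁴)) = 1/(814124 + (29*(-5)⁴ + 453*(-556))) = 1/(814124 + (29*625 - 251868)) = 1/(814124 + (18125 - 251868)) = 1/(814124 - 233743) = 1/580381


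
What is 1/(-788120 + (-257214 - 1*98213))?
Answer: -1/1143547 ≈ -8.7447e-7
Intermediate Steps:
1/(-788120 + (-257214 - 1*98213)) = 1/(-788120 + (-257214 - 98213)) = 1/(-788120 - 355427) = 1/(-1143547) = -1/1143547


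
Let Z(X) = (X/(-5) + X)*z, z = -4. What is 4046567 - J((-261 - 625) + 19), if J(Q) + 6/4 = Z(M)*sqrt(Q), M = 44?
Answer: 8093137/2 + 11968*I*sqrt(3)/5 ≈ 4.0466e+6 + 4145.8*I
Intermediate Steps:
Z(X) = -16*X/5 (Z(X) = (X/(-5) + X)*(-4) = (X*(-1/5) + X)*(-4) = (-X/5 + X)*(-4) = (4*X/5)*(-4) = -16*X/5)
J(Q) = -3/2 - 704*sqrt(Q)/5 (J(Q) = -3/2 + (-16/5*44)*sqrt(Q) = -3/2 - 704*sqrt(Q)/5)
4046567 - J((-261 - 625) + 19) = 4046567 - (-3/2 - 704*sqrt((-261 - 625) + 19)/5) = 4046567 - (-3/2 - 704*sqrt(-886 + 19)/5) = 4046567 - (-3/2 - 11968*I*sqrt(3)/5) = 4046567 + (3/2 + 11968*I*sqrt(3)/5) = 8093137/2 + 11968*I*sqrt(3)/5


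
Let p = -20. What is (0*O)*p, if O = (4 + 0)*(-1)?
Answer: 0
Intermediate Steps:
O = -4 (O = 4*(-1) = -4)
(0*O)*p = (0*(-4))*(-20) = 0*(-20) = 0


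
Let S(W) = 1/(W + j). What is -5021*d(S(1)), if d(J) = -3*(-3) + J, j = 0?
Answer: -50210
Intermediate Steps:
S(W) = 1/W (S(W) = 1/(W + 0) = 1/W)
d(J) = 9 + J
-5021*d(S(1)) = -5021*(9 + 1/1) = -5021*(9 + 1) = -5021*10 = -50210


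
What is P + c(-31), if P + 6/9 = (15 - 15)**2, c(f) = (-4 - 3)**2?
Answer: 145/3 ≈ 48.333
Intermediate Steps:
c(f) = 49 (c(f) = (-7)**2 = 49)
P = -2/3 (P = -2/3 + (15 - 15)**2 = -2/3 + 0**2 = -2/3 + 0 = -2/3 ≈ -0.66667)
P + c(-31) = -2/3 + 49 = 145/3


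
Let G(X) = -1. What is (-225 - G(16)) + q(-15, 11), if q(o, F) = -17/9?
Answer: -2033/9 ≈ -225.89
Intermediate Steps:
q(o, F) = -17/9 (q(o, F) = -17*⅑ = -17/9)
(-225 - G(16)) + q(-15, 11) = (-225 - 1*(-1)) - 17/9 = (-225 + 1) - 17/9 = -224 - 17/9 = -2033/9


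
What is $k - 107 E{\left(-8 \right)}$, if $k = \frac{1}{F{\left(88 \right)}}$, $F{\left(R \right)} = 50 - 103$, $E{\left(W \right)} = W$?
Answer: $\frac{45367}{53} \approx 855.98$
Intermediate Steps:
$F{\left(R \right)} = -53$ ($F{\left(R \right)} = 50 - 103 = -53$)
$k = - \frac{1}{53}$ ($k = \frac{1}{-53} = - \frac{1}{53} \approx -0.018868$)
$k - 107 E{\left(-8 \right)} = - \frac{1}{53} - 107 \left(-8\right) = - \frac{1}{53} - -856 = - \frac{1}{53} + 856 = \frac{45367}{53}$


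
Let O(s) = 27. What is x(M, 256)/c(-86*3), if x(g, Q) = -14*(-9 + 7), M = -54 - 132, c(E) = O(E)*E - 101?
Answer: -28/7067 ≈ -0.0039621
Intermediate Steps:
c(E) = -101 + 27*E (c(E) = 27*E - 101 = -101 + 27*E)
M = -186
x(g, Q) = 28 (x(g, Q) = -14*(-2) = 28)
x(M, 256)/c(-86*3) = 28/(-101 + 27*(-86*3)) = 28/(-101 + 27*(-258)) = 28/(-101 - 6966) = 28/(-7067) = 28*(-1/7067) = -28/7067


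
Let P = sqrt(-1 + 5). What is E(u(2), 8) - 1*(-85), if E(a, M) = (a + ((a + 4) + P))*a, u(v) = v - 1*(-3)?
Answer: 165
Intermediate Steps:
u(v) = 3 + v (u(v) = v + 3 = 3 + v)
P = 2 (P = sqrt(4) = 2)
E(a, M) = a*(6 + 2*a) (E(a, M) = (a + ((a + 4) + 2))*a = (a + ((4 + a) + 2))*a = (a + (6 + a))*a = (6 + 2*a)*a = a*(6 + 2*a))
E(u(2), 8) - 1*(-85) = 2*(3 + 2)*(3 + (3 + 2)) - 1*(-85) = 2*5*(3 + 5) + 85 = 2*5*8 + 85 = 80 + 85 = 165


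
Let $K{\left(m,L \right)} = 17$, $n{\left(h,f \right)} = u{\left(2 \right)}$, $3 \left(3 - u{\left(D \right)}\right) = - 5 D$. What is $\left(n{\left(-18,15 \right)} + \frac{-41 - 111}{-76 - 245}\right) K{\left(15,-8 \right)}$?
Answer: $\frac{37145}{321} \approx 115.72$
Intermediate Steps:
$u{\left(D \right)} = 3 + \frac{5 D}{3}$ ($u{\left(D \right)} = 3 - \frac{\left(-5\right) D}{3} = 3 + \frac{5 D}{3}$)
$n{\left(h,f \right)} = \frac{19}{3}$ ($n{\left(h,f \right)} = 3 + \frac{5}{3} \cdot 2 = 3 + \frac{10}{3} = \frac{19}{3}$)
$\left(n{\left(-18,15 \right)} + \frac{-41 - 111}{-76 - 245}\right) K{\left(15,-8 \right)} = \left(\frac{19}{3} + \frac{-41 - 111}{-76 - 245}\right) 17 = \left(\frac{19}{3} - \frac{152}{-321}\right) 17 = \left(\frac{19}{3} - - \frac{152}{321}\right) 17 = \left(\frac{19}{3} + \frac{152}{321}\right) 17 = \frac{2185}{321} \cdot 17 = \frac{37145}{321}$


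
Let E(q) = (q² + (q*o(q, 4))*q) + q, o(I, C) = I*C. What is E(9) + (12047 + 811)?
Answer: 15864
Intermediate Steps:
o(I, C) = C*I
E(q) = q + q² + 4*q³ (E(q) = (q² + (q*(4*q))*q) + q = (q² + (4*q²)*q) + q = (q² + 4*q³) + q = q + q² + 4*q³)
E(9) + (12047 + 811) = 9*(1 + 9 + 4*9²) + (12047 + 811) = 9*(1 + 9 + 4*81) + 12858 = 9*(1 + 9 + 324) + 12858 = 9*334 + 12858 = 3006 + 12858 = 15864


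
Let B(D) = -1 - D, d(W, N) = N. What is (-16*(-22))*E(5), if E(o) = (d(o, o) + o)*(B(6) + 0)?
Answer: -24640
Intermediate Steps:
E(o) = -14*o (E(o) = (o + o)*((-1 - 1*6) + 0) = (2*o)*((-1 - 6) + 0) = (2*o)*(-7 + 0) = (2*o)*(-7) = -14*o)
(-16*(-22))*E(5) = (-16*(-22))*(-14*5) = 352*(-70) = -24640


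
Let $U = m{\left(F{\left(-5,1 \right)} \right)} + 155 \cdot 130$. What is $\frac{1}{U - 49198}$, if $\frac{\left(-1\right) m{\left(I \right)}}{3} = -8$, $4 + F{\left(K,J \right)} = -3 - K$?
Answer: $- \frac{1}{29024} \approx -3.4454 \cdot 10^{-5}$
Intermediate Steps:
$F{\left(K,J \right)} = -7 - K$ ($F{\left(K,J \right)} = -4 - \left(3 + K\right) = -7 - K$)
$m{\left(I \right)} = 24$ ($m{\left(I \right)} = \left(-3\right) \left(-8\right) = 24$)
$U = 20174$ ($U = 24 + 155 \cdot 130 = 24 + 20150 = 20174$)
$\frac{1}{U - 49198} = \frac{1}{20174 - 49198} = \frac{1}{-29024} = - \frac{1}{29024}$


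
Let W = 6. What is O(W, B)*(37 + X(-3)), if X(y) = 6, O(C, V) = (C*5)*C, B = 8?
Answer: 7740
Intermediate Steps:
O(C, V) = 5*C² (O(C, V) = (5*C)*C = 5*C²)
O(W, B)*(37 + X(-3)) = (5*6²)*(37 + 6) = (5*36)*43 = 180*43 = 7740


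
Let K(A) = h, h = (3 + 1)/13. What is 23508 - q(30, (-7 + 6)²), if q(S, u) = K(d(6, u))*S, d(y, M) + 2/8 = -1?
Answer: 305484/13 ≈ 23499.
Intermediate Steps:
d(y, M) = -5/4 (d(y, M) = -¼ - 1 = -5/4)
h = 4/13 (h = 4*(1/13) = 4/13 ≈ 0.30769)
K(A) = 4/13
q(S, u) = 4*S/13
23508 - q(30, (-7 + 6)²) = 23508 - 4*30/13 = 23508 - 1*120/13 = 23508 - 120/13 = 305484/13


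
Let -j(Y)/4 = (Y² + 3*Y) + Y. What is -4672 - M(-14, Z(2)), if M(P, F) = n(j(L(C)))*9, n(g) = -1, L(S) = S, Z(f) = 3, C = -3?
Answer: -4663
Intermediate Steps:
j(Y) = -16*Y - 4*Y² (j(Y) = -4*((Y² + 3*Y) + Y) = -4*(Y² + 4*Y) = -16*Y - 4*Y²)
M(P, F) = -9 (M(P, F) = -1*9 = -9)
-4672 - M(-14, Z(2)) = -4672 - 1*(-9) = -4672 + 9 = -4663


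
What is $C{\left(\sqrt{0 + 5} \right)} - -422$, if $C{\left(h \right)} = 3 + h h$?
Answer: $430$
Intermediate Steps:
$C{\left(h \right)} = 3 + h^{2}$
$C{\left(\sqrt{0 + 5} \right)} - -422 = \left(3 + \left(\sqrt{0 + 5}\right)^{2}\right) - -422 = \left(3 + \left(\sqrt{5}\right)^{2}\right) + 422 = \left(3 + 5\right) + 422 = 8 + 422 = 430$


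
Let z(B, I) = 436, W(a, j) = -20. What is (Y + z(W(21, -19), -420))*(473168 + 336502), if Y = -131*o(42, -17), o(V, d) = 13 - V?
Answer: 3428952450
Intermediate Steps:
Y = 3799 (Y = -131*(13 - 1*42) = -131*(13 - 42) = -131*(-29) = 3799)
(Y + z(W(21, -19), -420))*(473168 + 336502) = (3799 + 436)*(473168 + 336502) = 4235*809670 = 3428952450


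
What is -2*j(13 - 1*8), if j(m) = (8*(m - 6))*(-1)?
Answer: -16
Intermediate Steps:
j(m) = 48 - 8*m (j(m) = (8*(-6 + m))*(-1) = (-48 + 8*m)*(-1) = 48 - 8*m)
-2*j(13 - 1*8) = -2*(48 - 8*(13 - 1*8)) = -2*(48 - 8*(13 - 8)) = -2*(48 - 8*5) = -2*(48 - 40) = -2*8 = -16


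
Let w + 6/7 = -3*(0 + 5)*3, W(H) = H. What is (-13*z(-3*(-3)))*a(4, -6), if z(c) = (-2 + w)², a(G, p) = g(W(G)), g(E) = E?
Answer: -5835700/49 ≈ -1.1910e+5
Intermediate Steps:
w = -321/7 (w = -6/7 - 3*(0 + 5)*3 = -6/7 - 15*3 = -6/7 - 3*15 = -6/7 - 45 = -321/7 ≈ -45.857)
a(G, p) = G
z(c) = 112225/49 (z(c) = (-2 - 321/7)² = (-335/7)² = 112225/49)
(-13*z(-3*(-3)))*a(4, -6) = -13*112225/49*4 = -1458925/49*4 = -5835700/49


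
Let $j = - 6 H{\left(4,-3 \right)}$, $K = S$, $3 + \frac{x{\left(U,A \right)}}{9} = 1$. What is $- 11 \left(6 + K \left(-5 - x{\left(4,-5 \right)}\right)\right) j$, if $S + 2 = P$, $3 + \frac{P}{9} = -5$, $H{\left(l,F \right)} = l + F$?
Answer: $-63096$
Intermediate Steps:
$H{\left(l,F \right)} = F + l$
$P = -72$ ($P = -27 + 9 \left(-5\right) = -27 - 45 = -72$)
$S = -74$ ($S = -2 - 72 = -74$)
$x{\left(U,A \right)} = -18$ ($x{\left(U,A \right)} = -27 + 9 \cdot 1 = -27 + 9 = -18$)
$K = -74$
$j = -6$ ($j = - 6 \left(-3 + 4\right) = \left(-6\right) 1 = -6$)
$- 11 \left(6 + K \left(-5 - x{\left(4,-5 \right)}\right)\right) j = - 11 \left(6 - 74 \left(-5 - -18\right)\right) \left(-6\right) = - 11 \left(6 - 74 \left(-5 + 18\right)\right) \left(-6\right) = - 11 \left(6 - 962\right) \left(-6\right) = \left(-11\right) \left(-956\right) \left(-6\right) = 10516 \left(-6\right) = -63096$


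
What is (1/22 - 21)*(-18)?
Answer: 4149/11 ≈ 377.18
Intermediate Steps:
(1/22 - 21)*(-18) = -461/22*(-18) = 4149/11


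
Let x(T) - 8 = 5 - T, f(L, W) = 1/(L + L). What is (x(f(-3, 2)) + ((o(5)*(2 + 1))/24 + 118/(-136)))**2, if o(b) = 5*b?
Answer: 39601849/166464 ≈ 237.90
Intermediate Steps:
f(L, W) = 1/(2*L)
x(T) = 13 - T (x(T) = 8 + (5 - T) = 13 - T)
(x(f(-3, 2)) + ((o(5)*(2 + 1))/24 + 118/(-136)))**2 = ((13 - 1/(2*(-3))) + (((5*5)*(2 + 1))/24 + 118/(-136)))**2 = ((13 - (-1)/(2*3)) + ((25*3)*(1/24) + 118*(-1/136)))**2 = ((13 - 1*(-1/6)) + (75*(1/24) - 59/68))**2 = ((13 + 1/6) + (25/8 - 59/68))**2 = (79/6 + 307/136)**2 = (6293/408)**2 = 39601849/166464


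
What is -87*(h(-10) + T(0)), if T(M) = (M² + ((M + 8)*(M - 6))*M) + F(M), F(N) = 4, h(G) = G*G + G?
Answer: -8178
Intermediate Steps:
h(G) = G + G² (h(G) = G² + G = G + G²)
T(M) = 4 + M² + M*(-6 + M)*(8 + M) (T(M) = (M² + ((M + 8)*(M - 6))*M) + 4 = (M² + ((8 + M)*(-6 + M))*M) + 4 = (M² + ((-6 + M)*(8 + M))*M) + 4 = (M² + M*(-6 + M)*(8 + M)) + 4 = 4 + M² + M*(-6 + M)*(8 + M))
-87*(h(-10) + T(0)) = -87*(-10*(1 - 10) + (4 + 0³ - 48*0 + 3*0²)) = -87*(-10*(-9) + (4 + 0 + 0 + 3*0)) = -87*(90 + (4 + 0 + 0 + 0)) = -87*(90 + 4) = -87*94 = -8178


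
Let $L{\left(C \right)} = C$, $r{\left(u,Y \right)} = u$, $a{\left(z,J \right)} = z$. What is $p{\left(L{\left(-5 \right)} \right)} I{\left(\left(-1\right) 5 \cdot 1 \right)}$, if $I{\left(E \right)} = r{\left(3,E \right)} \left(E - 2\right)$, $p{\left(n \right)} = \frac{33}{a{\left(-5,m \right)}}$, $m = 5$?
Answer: $\frac{693}{5} \approx 138.6$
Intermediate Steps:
$p{\left(n \right)} = - \frac{33}{5}$ ($p{\left(n \right)} = \frac{33}{-5} = 33 \left(- \frac{1}{5}\right) = - \frac{33}{5}$)
$I{\left(E \right)} = -6 + 3 E$ ($I{\left(E \right)} = 3 \left(E - 2\right) = 3 \left(-2 + E\right) = -6 + 3 E$)
$p{\left(L{\left(-5 \right)} \right)} I{\left(\left(-1\right) 5 \cdot 1 \right)} = - \frac{33 \left(-6 + 3 \left(-1\right) 5 \cdot 1\right)}{5} = - \frac{33 \left(-6 + 3 \left(\left(-5\right) 1\right)\right)}{5} = - \frac{33 \left(-6 + 3 \left(-5\right)\right)}{5} = - \frac{33 \left(-6 - 15\right)}{5} = \left(- \frac{33}{5}\right) \left(-21\right) = \frac{693}{5}$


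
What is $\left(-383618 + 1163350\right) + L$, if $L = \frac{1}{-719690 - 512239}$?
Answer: $\frac{960574463027}{1231929} \approx 7.7973 \cdot 10^{5}$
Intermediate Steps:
$L = - \frac{1}{1231929}$ ($L = \frac{1}{-1231929} = - \frac{1}{1231929} \approx -8.1173 \cdot 10^{-7}$)
$\left(-383618 + 1163350\right) + L = \left(-383618 + 1163350\right) - \frac{1}{1231929} = 779732 - \frac{1}{1231929} = \frac{960574463027}{1231929}$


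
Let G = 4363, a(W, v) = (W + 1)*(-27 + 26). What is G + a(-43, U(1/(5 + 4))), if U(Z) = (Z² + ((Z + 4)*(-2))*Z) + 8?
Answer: 4405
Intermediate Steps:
U(Z) = 8 + Z² + Z*(-8 - 2*Z) (U(Z) = (Z² + ((4 + Z)*(-2))*Z) + 8 = (Z² + (-8 - 2*Z)*Z) + 8 = (Z² + Z*(-8 - 2*Z)) + 8 = 8 + Z² + Z*(-8 - 2*Z))
a(W, v) = -1 - W (a(W, v) = (1 + W)*(-1) = -1 - W)
G + a(-43, U(1/(5 + 4))) = 4363 + (-1 - 1*(-43)) = 4363 + (-1 + 43) = 4363 + 42 = 4405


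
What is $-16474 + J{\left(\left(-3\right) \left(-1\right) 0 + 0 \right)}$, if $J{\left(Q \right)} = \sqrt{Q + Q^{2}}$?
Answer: $-16474$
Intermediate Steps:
$-16474 + J{\left(\left(-3\right) \left(-1\right) 0 + 0 \right)} = -16474 + \sqrt{\left(\left(-3\right) \left(-1\right) 0 + 0\right) \left(1 + \left(\left(-3\right) \left(-1\right) 0 + 0\right)\right)} = -16474 + \sqrt{\left(3 \cdot 0 + 0\right) \left(1 + \left(3 \cdot 0 + 0\right)\right)} = -16474 + \sqrt{\left(0 + 0\right) \left(1 + \left(0 + 0\right)\right)} = -16474 + \sqrt{0 \left(1 + 0\right)} = -16474 + \sqrt{0 \cdot 1} = -16474 + \sqrt{0} = -16474 + 0 = -16474$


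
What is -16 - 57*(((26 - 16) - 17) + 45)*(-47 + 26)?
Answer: 45470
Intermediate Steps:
-16 - 57*(((26 - 16) - 17) + 45)*(-47 + 26) = -16 - 57*((10 - 17) + 45)*(-21) = -16 - 57*(-7 + 45)*(-21) = -16 - 2166*(-21) = -16 - 57*(-798) = -16 + 45486 = 45470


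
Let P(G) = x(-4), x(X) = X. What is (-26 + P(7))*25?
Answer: -750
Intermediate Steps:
P(G) = -4
(-26 + P(7))*25 = (-26 - 4)*25 = -30*25 = -750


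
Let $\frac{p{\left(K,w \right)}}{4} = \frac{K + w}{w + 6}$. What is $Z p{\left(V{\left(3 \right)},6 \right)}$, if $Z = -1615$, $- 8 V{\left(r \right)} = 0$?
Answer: $-3230$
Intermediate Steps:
$V{\left(r \right)} = 0$ ($V{\left(r \right)} = \left(- \frac{1}{8}\right) 0 = 0$)
$p{\left(K,w \right)} = \frac{4 \left(K + w\right)}{6 + w}$ ($p{\left(K,w \right)} = 4 \frac{K + w}{w + 6} = 4 \frac{K + w}{6 + w} = \frac{4 \left(K + w\right)}{6 + w}$)
$Z p{\left(V{\left(3 \right)},6 \right)} = - 1615 \frac{4 \left(0 + 6\right)}{6 + 6} = - 1615 \cdot 4 \cdot \frac{1}{12} \cdot 6 = \left(-1615\right) 2 = -3230$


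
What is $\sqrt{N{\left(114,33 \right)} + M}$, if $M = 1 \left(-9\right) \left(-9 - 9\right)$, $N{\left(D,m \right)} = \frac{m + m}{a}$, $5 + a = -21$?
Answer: $\frac{\sqrt{26949}}{13} \approx 12.628$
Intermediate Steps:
$a = -26$ ($a = -5 - 21 = -26$)
$N{\left(D,m \right)} = - \frac{m}{13}$ ($N{\left(D,m \right)} = \frac{m + m}{-26} = 2 m \left(- \frac{1}{26}\right) = - \frac{m}{13}$)
$M = 162$ ($M = \left(-9\right) \left(-18\right) = 162$)
$\sqrt{N{\left(114,33 \right)} + M} = \sqrt{\left(- \frac{1}{13}\right) 33 + 162} = \sqrt{- \frac{33}{13} + 162} = \sqrt{\frac{2073}{13}} = \frac{\sqrt{26949}}{13}$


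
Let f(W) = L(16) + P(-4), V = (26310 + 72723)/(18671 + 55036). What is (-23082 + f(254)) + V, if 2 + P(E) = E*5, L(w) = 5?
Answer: -567486320/24569 ≈ -23098.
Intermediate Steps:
V = 33011/24569 (V = 99033/73707 = 99033*(1/73707) = 33011/24569 ≈ 1.3436)
P(E) = -2 + 5*E (P(E) = -2 + E*5 = -2 + 5*E)
f(W) = -17 (f(W) = 5 + (-2 + 5*(-4)) = 5 + (-2 - 20) = 5 - 22 = -17)
(-23082 + f(254)) + V = (-23082 - 17) + 33011/24569 = -23099 + 33011/24569 = -567486320/24569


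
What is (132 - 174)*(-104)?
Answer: 4368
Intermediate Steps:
(132 - 174)*(-104) = -42*(-104) = 4368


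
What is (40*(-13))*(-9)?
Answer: 4680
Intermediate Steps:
(40*(-13))*(-9) = -520*(-9) = 4680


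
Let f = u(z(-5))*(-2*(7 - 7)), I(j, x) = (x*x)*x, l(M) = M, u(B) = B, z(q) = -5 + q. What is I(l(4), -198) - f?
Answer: -7762392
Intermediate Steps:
I(j, x) = x³ (I(j, x) = x²*x = x³)
f = 0 (f = (-5 - 5)*(-2*(7 - 7)) = -(-20)*0 = -10*0 = 0)
I(l(4), -198) - f = (-198)³ - 1*0 = -7762392 + 0 = -7762392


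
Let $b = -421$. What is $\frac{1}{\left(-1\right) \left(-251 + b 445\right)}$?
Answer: $\frac{1}{187596} \approx 5.3306 \cdot 10^{-6}$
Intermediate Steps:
$\frac{1}{\left(-1\right) \left(-251 + b 445\right)} = \frac{1}{\left(-1\right) \left(-251 - 187345\right)} = \frac{1}{\left(-1\right) \left(-187596\right)} = \frac{1}{187596}$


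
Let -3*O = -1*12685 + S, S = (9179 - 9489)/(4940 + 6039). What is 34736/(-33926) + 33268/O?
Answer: 5389450867436/787472924925 ≈ 6.8440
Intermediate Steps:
S = -310/10979 ≈ -0.028236
O = 46422975/10979 (O = -(-1*12685 - 310/10979)/3 = -(-12685 - 310/10979)/3 = -⅓*(-139268925/10979) = 46422975/10979 ≈ 4228.3)
34736/(-33926) + 33268/O = 34736/(-33926) + 33268/(46422975/10979) = 34736*(-1/33926) + 33268*(10979/46422975) = -17368/16963 + 365249372/46422975 = 5389450867436/787472924925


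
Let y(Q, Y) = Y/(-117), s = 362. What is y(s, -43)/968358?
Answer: 43/113297886 ≈ 3.7953e-7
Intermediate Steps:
y(Q, Y) = -Y/117 (y(Q, Y) = Y*(-1/117) = -Y/117)
y(s, -43)/968358 = -1/117*(-43)/968358 = (43/117)*(1/968358) = 43/113297886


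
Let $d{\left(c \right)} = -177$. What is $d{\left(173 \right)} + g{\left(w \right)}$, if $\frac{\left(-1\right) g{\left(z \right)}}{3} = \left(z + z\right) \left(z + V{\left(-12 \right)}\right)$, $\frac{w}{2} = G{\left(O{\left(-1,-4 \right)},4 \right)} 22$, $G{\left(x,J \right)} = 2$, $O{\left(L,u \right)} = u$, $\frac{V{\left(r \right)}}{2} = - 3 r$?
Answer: $-84657$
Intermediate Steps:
$V{\left(r \right)} = - 6 r$ ($V{\left(r \right)} = 2 \left(- 3 r\right) = - 6 r$)
$w = 88$ ($w = 2 \cdot 2 \cdot 22 = 2 \cdot 44 = 88$)
$g{\left(z \right)} = - 6 z \left(72 + z\right)$ ($g{\left(z \right)} = - 3 \left(z + z\right) \left(z - -72\right) = - 3 \cdot 2 z \left(z + 72\right) = - 3 \cdot 2 z \left(72 + z\right) = - 6 z \left(72 + z\right)$)
$d{\left(173 \right)} + g{\left(w \right)} = -177 - 528 \left(72 + 88\right) = -177 - 528 \cdot 160 = -177 - 84480 = -84657$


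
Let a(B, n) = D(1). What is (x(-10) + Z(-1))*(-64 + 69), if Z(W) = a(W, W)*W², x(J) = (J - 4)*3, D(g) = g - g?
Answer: -210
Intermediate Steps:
D(g) = 0
a(B, n) = 0
x(J) = -12 + 3*J (x(J) = (-4 + J)*3 = -12 + 3*J)
Z(W) = 0 (Z(W) = 0*W² = 0)
(x(-10) + Z(-1))*(-64 + 69) = ((-12 + 3*(-10)) + 0)*(-64 + 69) = ((-12 - 30) + 0)*5 = (-42 + 0)*5 = -42*5 = -210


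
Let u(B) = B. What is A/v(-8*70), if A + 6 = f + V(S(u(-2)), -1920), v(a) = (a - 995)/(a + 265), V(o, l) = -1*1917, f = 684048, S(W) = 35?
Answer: 40245375/311 ≈ 1.2941e+5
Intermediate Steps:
V(o, l) = -1917
v(a) = (-995 + a)/(265 + a)
A = 682125 (A = -6 + (684048 - 1917) = -6 + 682131 = 682125)
A/v(-8*70) = 682125/(((-995 - 8*70)/(265 - 8*70))) = 682125/(((-995 - 560)/(265 - 560))) = 682125/((-1555/(-295))) = 682125/((-1/295*(-1555))) = 682125/(311/59) = 682125*(59/311) = 40245375/311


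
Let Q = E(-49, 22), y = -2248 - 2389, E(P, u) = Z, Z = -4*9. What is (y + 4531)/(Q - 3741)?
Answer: 106/3777 ≈ 0.028065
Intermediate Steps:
Z = -36
E(P, u) = -36
y = -4637
Q = -36
(y + 4531)/(Q - 3741) = (-4637 + 4531)/(-36 - 3741) = -106/(-3777) = -106*(-1/3777) = 106/3777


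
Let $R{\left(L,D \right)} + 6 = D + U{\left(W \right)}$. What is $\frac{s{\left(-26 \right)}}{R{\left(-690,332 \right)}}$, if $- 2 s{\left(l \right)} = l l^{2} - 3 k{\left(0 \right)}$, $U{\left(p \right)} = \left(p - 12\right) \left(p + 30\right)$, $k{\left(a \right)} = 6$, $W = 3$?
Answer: $\frac{8797}{29} \approx 303.34$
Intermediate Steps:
$U{\left(p \right)} = \left(-12 + p\right) \left(30 + p\right)$
$R{\left(L,D \right)} = -303 + D$ ($R{\left(L,D \right)} = -6 + \left(D + \left(-360 + 3^{2} + 18 \cdot 3\right)\right) = -6 + \left(D + \left(-360 + 9 + 54\right)\right) = -6 + \left(D - 297\right) = -6 + \left(-297 + D\right) = -303 + D$)
$s{\left(l \right)} = 9 - \frac{l^{3}}{2}$ ($s{\left(l \right)} = - \frac{l l^{2} - 18}{2} = - \frac{l^{3} - 18}{2} = - \frac{-18 + l^{3}}{2} = 9 - \frac{l^{3}}{2}$)
$\frac{s{\left(-26 \right)}}{R{\left(-690,332 \right)}} = \frac{9 - \frac{\left(-26\right)^{3}}{2}}{-303 + 332} = \frac{9 - -8788}{29} = \left(9 + 8788\right) \frac{1}{29} = 8797 \cdot \frac{1}{29} = \frac{8797}{29}$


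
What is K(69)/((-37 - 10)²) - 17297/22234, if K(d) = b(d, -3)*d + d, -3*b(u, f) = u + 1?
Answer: -72471667/49114906 ≈ -1.4756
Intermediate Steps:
b(u, f) = -⅓ - u/3 (b(u, f) = -(u + 1)/3 = -(1 + u)/3 = -⅓ - u/3)
K(d) = d + d*(-⅓ - d/3) (K(d) = (-⅓ - d/3)*d + d = d*(-⅓ - d/3) + d = d + d*(-⅓ - d/3))
K(69)/((-37 - 10)²) - 17297/22234 = ((⅓)*69*(2 - 1*69))/((-37 - 10)²) - 17297/22234 = ((⅓)*69*(2 - 69))/((-47)²) - 17297*1/22234 = ((⅓)*69*(-67))/2209 - 17297/22234 = -1541*1/2209 - 17297/22234 = -1541/2209 - 17297/22234 = -72471667/49114906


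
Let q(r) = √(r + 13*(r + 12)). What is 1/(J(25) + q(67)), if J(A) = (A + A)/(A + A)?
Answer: -1/1093 + √1094/1093 ≈ 0.029346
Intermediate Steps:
J(A) = 1 (J(A) = (2*A)/((2*A)) = (2*A)*(1/(2*A)) = 1)
q(r) = √(156 + 14*r) (q(r) = √(r + 13*(12 + r)) = √(r + (156 + 13*r)) = √(156 + 14*r))
1/(J(25) + q(67)) = 1/(1 + √(156 + 14*67)) = 1/(1 + √(156 + 938)) = 1/(1 + √1094)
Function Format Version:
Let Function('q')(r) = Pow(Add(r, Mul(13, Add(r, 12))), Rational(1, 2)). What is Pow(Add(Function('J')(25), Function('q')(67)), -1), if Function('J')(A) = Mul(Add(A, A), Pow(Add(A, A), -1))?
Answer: Add(Rational(-1, 1093), Mul(Rational(1, 1093), Pow(1094, Rational(1, 2)))) ≈ 0.029346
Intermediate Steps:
Function('J')(A) = 1 (Function('J')(A) = Mul(Mul(2, A), Pow(Mul(2, A), -1)) = Mul(Mul(2, A), Mul(Rational(1, 2), Pow(A, -1))) = 1)
Function('q')(r) = Pow(Add(156, Mul(14, r)), Rational(1, 2)) (Function('q')(r) = Pow(Add(r, Mul(13, Add(12, r))), Rational(1, 2)) = Pow(Add(r, Add(156, Mul(13, r))), Rational(1, 2)) = Pow(Add(156, Mul(14, r)), Rational(1, 2)))
Pow(Add(Function('J')(25), Function('q')(67)), -1) = Pow(Add(1, Pow(Add(156, Mul(14, 67)), Rational(1, 2))), -1) = Pow(Add(1, Pow(Add(156, 938), Rational(1, 2))), -1) = Pow(Add(1, Pow(1094, Rational(1, 2))), -1)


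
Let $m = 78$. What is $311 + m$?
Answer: $389$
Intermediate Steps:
$311 + m = 311 + 78 = 389$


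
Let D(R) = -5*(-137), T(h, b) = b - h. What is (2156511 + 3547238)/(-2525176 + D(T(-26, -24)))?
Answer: -5703749/2524491 ≈ -2.2594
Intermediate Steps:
D(R) = 685
(2156511 + 3547238)/(-2525176 + D(T(-26, -24))) = (2156511 + 3547238)/(-2525176 + 685) = 5703749/(-2524491) = 5703749*(-1/2524491) = -5703749/2524491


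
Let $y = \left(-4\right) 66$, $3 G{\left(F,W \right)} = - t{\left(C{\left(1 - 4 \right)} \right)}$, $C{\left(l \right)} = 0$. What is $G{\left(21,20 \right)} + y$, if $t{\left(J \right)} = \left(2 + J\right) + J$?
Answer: $- \frac{794}{3} \approx -264.67$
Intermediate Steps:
$t{\left(J \right)} = 2 + 2 J$
$G{\left(F,W \right)} = - \frac{2}{3}$ ($G{\left(F,W \right)} = \frac{\left(-1\right) \left(2 + 2 \cdot 0\right)}{3} = \frac{\left(-1\right) \left(2 + 0\right)}{3} = \frac{\left(-1\right) 2}{3} = \frac{1}{3} \left(-2\right) = - \frac{2}{3}$)
$y = -264$
$G{\left(21,20 \right)} + y = - \frac{2}{3} - 264 = - \frac{794}{3}$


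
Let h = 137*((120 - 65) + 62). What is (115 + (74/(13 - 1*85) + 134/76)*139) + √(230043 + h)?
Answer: 148577/684 + 2*√61518 ≈ 713.27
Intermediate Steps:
h = 16029 (h = 137*(55 + 62) = 137*117 = 16029)
(115 + (74/(13 - 1*85) + 134/76)*139) + √(230043 + h) = (115 + (74/(13 - 1*85) + 134/76)*139) + √(230043 + 16029) = (115 + (74/(13 - 85) + 134*(1/76))*139) + √246072 = (115 + (74/(-72) + 67/38)*139) + 2*√61518 = (115 + (74*(-1/72) + 67/38)*139) + 2*√61518 = (115 + (-37/36 + 67/38)*139) + 2*√61518 = (115 + (503/684)*139) + 2*√61518 = (115 + 69917/684) + 2*√61518 = 148577/684 + 2*√61518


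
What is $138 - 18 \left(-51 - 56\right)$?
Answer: $2064$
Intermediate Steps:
$138 - 18 \left(-51 - 56\right) = 138 - -1926 = 138 + 1926 = 2064$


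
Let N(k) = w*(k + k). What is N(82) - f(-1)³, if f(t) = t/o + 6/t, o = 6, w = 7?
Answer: 298621/216 ≈ 1382.5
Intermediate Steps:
f(t) = 6/t + t/6 (f(t) = t/6 + 6/t = 6/t + t/6)
N(k) = 14*k (N(k) = 7*(k + k) = 7*(2*k) = 14*k)
N(82) - f(-1)³ = 14*82 - (6/(-1) + (⅙)*(-1))³ = 1148 - (6*(-1) - ⅙)³ = 1148 - (-6 - ⅙)³ = 1148 - (-37/6)³ = 1148 - 1*(-50653/216) = 1148 + 50653/216 = 298621/216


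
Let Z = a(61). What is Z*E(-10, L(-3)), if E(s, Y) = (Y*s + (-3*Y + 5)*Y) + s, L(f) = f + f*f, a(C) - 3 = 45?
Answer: -7104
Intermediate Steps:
a(C) = 48 (a(C) = 3 + 45 = 48)
Z = 48
L(f) = f + f²
E(s, Y) = s + Y*s + Y*(5 - 3*Y) (E(s, Y) = (Y*s + (5 - 3*Y)*Y) + s = (Y*s + Y*(5 - 3*Y)) + s = s + Y*s + Y*(5 - 3*Y))
Z*E(-10, L(-3)) = 48*(-10 - 3*9*(1 - 3)² + 5*(-3*(1 - 3)) - 3*(1 - 3)*(-10)) = 48*(-10 - 3*(-3*(-2))² + 5*(-3*(-2)) - 3*(-2)*(-10)) = 48*(-10 - 3*6² + 5*6 + 6*(-10)) = 48*(-10 - 3*36 + 30 - 60) = 48*(-10 - 108 + 30 - 60) = 48*(-148) = -7104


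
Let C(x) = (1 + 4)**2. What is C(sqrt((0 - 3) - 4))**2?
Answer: 625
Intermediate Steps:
C(x) = 25 (C(x) = 5**2 = 25)
C(sqrt((0 - 3) - 4))**2 = 25**2 = 625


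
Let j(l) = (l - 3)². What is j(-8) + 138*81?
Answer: 11299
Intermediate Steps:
j(l) = (-3 + l)²
j(-8) + 138*81 = (-3 - 8)² + 138*81 = (-11)² + 11178 = 121 + 11178 = 11299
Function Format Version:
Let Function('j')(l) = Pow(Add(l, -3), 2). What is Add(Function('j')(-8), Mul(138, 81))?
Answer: 11299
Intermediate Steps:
Function('j')(l) = Pow(Add(-3, l), 2)
Add(Function('j')(-8), Mul(138, 81)) = Add(Pow(Add(-3, -8), 2), Mul(138, 81)) = Add(Pow(-11, 2), 11178) = Add(121, 11178) = 11299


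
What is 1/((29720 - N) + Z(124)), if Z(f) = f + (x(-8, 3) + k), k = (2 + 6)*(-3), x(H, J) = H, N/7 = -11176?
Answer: 1/108044 ≈ 9.2555e-6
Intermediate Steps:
N = -78232 (N = 7*(-11176) = -78232)
k = -24 (k = 8*(-3) = -24)
Z(f) = -32 + f (Z(f) = f + (-8 - 24) = f - 32 = -32 + f)
1/((29720 - N) + Z(124)) = 1/((29720 - 1*(-78232)) + (-32 + 124)) = 1/((29720 + 78232) + 92) = 1/(107952 + 92) = 1/108044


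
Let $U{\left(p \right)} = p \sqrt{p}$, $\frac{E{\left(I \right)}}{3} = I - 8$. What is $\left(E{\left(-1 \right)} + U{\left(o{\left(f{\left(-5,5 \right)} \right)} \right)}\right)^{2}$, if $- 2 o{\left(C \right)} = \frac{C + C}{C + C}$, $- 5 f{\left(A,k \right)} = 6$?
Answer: $\frac{\left(108 + i \sqrt{2}\right)^{2}}{16} \approx 728.88 + 19.092 i$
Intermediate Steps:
$f{\left(A,k \right)} = - \frac{6}{5}$ ($f{\left(A,k \right)} = \left(- \frac{1}{5}\right) 6 = - \frac{6}{5}$)
$E{\left(I \right)} = -24 + 3 I$ ($E{\left(I \right)} = 3 \left(I - 8\right) = 3 \left(-8 + I\right) = -24 + 3 I$)
$o{\left(C \right)} = - \frac{1}{2}$ ($o{\left(C \right)} = - \frac{\left(C + C\right) \frac{1}{C + C}}{2} = - \frac{2 C \frac{1}{2 C}}{2} = \left(- \frac{1}{2}\right) 1 = - \frac{1}{2}$)
$U{\left(p \right)} = p^{\frac{3}{2}}$
$\left(E{\left(-1 \right)} + U{\left(o{\left(f{\left(-5,5 \right)} \right)} \right)}\right)^{2} = \left(\left(-24 + 3 \left(-1\right)\right) + \left(- \frac{1}{2}\right)^{\frac{3}{2}}\right)^{2} = \left(\left(-24 - 3\right) - \frac{i \sqrt{2}}{4}\right)^{2} = \left(-27 - \frac{i \sqrt{2}}{4}\right)^{2}$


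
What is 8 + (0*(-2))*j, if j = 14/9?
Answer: 8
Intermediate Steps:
j = 14/9 (j = 14*(⅑) = 14/9 ≈ 1.5556)
8 + (0*(-2))*j = 8 + (0*(-2))*(14/9) = 8 + 0*(14/9) = 8 + 0 = 8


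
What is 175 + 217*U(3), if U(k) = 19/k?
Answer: 4648/3 ≈ 1549.3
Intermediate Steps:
175 + 217*U(3) = 175 + 217*(19/3) = 175 + 4123/3 = 4648/3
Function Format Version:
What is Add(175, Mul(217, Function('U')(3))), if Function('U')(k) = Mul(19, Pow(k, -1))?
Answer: Rational(4648, 3) ≈ 1549.3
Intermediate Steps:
Add(175, Mul(217, Function('U')(3))) = Add(175, Mul(217, Mul(19, Pow(3, -1)))) = Add(175, Mul(217, Mul(19, Rational(1, 3)))) = Add(175, Mul(217, Rational(19, 3))) = Add(175, Rational(4123, 3)) = Rational(4648, 3)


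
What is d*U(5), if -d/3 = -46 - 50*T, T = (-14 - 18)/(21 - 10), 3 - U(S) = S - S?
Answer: -9846/11 ≈ -895.09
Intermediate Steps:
U(S) = 3 (U(S) = 3 - (S - S) = 3 - 1*0 = 3 + 0 = 3)
T = -32/11 ≈ -2.9091
d = -3282/11 (d = -3*(-46 - 50*(-32/11)) = -3*(-46 + 1600/11) = -3*1094/11 = -3282/11 ≈ -298.36)
d*U(5) = -3282/11*3 = -9846/11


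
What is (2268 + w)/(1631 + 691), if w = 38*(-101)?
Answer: -785/1161 ≈ -0.67614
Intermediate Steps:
w = -3838
(2268 + w)/(1631 + 691) = (2268 - 3838)/(1631 + 691) = -1570/2322 = -1570*1/2322 = -785/1161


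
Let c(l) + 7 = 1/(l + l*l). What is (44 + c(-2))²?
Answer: 5625/4 ≈ 1406.3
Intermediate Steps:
c(l) = -7 + 1/(l + l²) (c(l) = -7 + 1/(l + l*l) = -7 + 1/(l + l²))
(44 + c(-2))² = (44 + (1 - 7*(-2) - 7*(-2)²)/((-2)*(1 - 2)))² = (44 - ½*(1 + 14 - 7*4)/(-1))² = (44 - ½*(-1)*(1 + 14 - 28))² = (44 - ½*(-1)*(-13))² = (44 - 13/2)² = (75/2)² = 5625/4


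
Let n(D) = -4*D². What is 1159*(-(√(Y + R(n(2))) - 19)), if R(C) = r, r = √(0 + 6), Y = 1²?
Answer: 22021 - 1159*√(1 + √6) ≈ 19868.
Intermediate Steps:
Y = 1
r = √6 ≈ 2.4495
R(C) = √6
1159*(-(√(Y + R(n(2))) - 19)) = 1159*(-(√(1 + √6) - 19)) = 1159*(-(-19 + √(1 + √6))) = 1159*(19 - √(1 + √6)) = 22021 - 1159*√(1 + √6)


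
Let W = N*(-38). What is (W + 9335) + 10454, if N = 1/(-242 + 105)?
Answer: 2711131/137 ≈ 19789.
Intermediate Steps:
N = -1/137 (N = 1/(-137) = -1/137 ≈ -0.0072993)
W = 38/137 (W = -1/137*(-38) = 38/137 ≈ 0.27737)
(W + 9335) + 10454 = (38/137 + 9335) + 10454 = 1278933/137 + 10454 = 2711131/137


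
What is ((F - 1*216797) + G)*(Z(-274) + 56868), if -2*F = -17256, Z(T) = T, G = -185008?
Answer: -22251459138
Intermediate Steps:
F = 8628 (F = -½*(-17256) = 8628)
((F - 1*216797) + G)*(Z(-274) + 56868) = ((8628 - 1*216797) - 185008)*(-274 + 56868) = ((8628 - 216797) - 185008)*56594 = (-208169 - 185008)*56594 = -393177*56594 = -22251459138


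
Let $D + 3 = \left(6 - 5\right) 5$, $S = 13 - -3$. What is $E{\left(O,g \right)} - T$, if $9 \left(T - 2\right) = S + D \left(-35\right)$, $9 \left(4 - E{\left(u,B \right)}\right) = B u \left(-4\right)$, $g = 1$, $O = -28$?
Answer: $- \frac{40}{9} \approx -4.4444$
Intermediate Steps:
$S = 16$ ($S = 13 + 3 = 16$)
$D = 2$ ($D = -3 + \left(6 - 5\right) 5 = -3 + 1 \cdot 5 = -3 + 5 = 2$)
$E{\left(u,B \right)} = 4 + \frac{4 B u}{9}$ ($E{\left(u,B \right)} = 4 - \frac{B u \left(-4\right)}{9} = 4 - \frac{\left(-4\right) B u}{9} = 4 + \frac{4 B u}{9}$)
$T = -4$ ($T = 2 + \frac{16 + 2 \left(-35\right)}{9} = 2 + \frac{16 - 70}{9} = 2 + \frac{1}{9} \left(-54\right) = 2 - 6 = -4$)
$E{\left(O,g \right)} - T = \left(4 + \frac{4}{9} \cdot 1 \left(-28\right)\right) - -4 = \left(4 - \frac{112}{9}\right) + 4 = - \frac{76}{9} + 4 = - \frac{40}{9}$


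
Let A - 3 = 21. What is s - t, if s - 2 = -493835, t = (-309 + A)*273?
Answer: -416028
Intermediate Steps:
A = 24 (A = 3 + 21 = 24)
t = -77805 (t = (-309 + 24)*273 = -285*273 = -77805)
s = -493833 (s = 2 - 493835 = -493833)
s - t = -493833 - 1*(-77805) = -493833 + 77805 = -416028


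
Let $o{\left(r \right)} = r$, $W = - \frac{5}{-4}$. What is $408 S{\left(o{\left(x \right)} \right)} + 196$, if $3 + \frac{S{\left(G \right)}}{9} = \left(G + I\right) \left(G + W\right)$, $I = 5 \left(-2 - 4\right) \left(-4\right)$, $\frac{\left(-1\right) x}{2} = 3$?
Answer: $-1999208$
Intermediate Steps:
$x = -6$ ($x = \left(-2\right) 3 = -6$)
$W = \frac{5}{4}$ ($W = \left(-5\right) \left(- \frac{1}{4}\right) = \frac{5}{4} \approx 1.25$)
$I = 120$ ($I = 5 \left(\left(-6\right) \left(-4\right)\right) = 5 \cdot 24 = 120$)
$S{\left(G \right)} = -27 + 9 \left(120 + G\right) \left(\frac{5}{4} + G\right)$ ($S{\left(G \right)} = -27 + 9 \left(G + 120\right) \left(G + \frac{5}{4}\right) = -27 + 9 \left(120 + G\right) \left(\frac{5}{4} + G\right)$)
$408 S{\left(o{\left(x \right)} \right)} + 196 = 408 \left(1323 + 9 \left(-6\right)^{2} + \frac{4365}{4} \left(-6\right)\right) + 196 = 408 \left(1323 + 9 \cdot 36 - \frac{13095}{2}\right) + 196 = 408 \left(1323 + 324 - \frac{13095}{2}\right) + 196 = 408 \left(- \frac{9801}{2}\right) + 196 = -1999404 + 196 = -1999208$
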